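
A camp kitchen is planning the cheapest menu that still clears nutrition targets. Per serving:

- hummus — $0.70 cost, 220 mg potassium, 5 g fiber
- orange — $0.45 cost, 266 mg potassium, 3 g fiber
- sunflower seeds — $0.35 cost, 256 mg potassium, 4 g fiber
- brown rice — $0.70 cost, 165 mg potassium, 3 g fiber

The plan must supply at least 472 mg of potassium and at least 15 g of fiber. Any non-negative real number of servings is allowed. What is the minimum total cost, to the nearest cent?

$1.31

The cheapest plan sits at a corner of the feasible region — with two constraints it uses at most two foods.
hummus only: max(472/220, 15/5) = 3 servings → $2.10.
orange only: max(472/266, 15/3) = 5 servings → $2.25.
sunflower seeds only: max(472/256, 15/4) = 3.75 servings → $1.31.
brown rice only: max(472/165, 15/3) = 5 servings → $3.50.
hummus + orange: intersection lies outside the first quadrant.
hummus + sunflower seeds: the both-tight solution has a negative serving — not a feasible corner.
hummus + brown rice: the both-tight solution has a negative serving — not a feasible corner.
orange + sunflower seeds: intersection lies outside the first quadrant.
orange + brown rice: the both-tight solution has a negative serving — not a feasible corner.
sunflower seeds + brown rice: the both-tight solution has a negative serving — not a feasible corner.
So the least-cost plan costs $1.31.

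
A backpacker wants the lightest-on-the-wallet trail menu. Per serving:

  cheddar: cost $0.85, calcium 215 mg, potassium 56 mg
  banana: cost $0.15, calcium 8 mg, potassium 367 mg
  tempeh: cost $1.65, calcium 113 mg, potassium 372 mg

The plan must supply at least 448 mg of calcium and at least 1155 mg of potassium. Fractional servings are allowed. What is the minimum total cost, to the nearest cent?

Check every corner: each single food scaled to meet both minima, and each pair solved so both constraints bind.
cheddar only: max(448/215, 1155/56) = 20.62 servings → $17.53.
banana only: max(448/8, 1155/367) = 56 servings → $8.40.
tempeh only: max(448/113, 1155/372) = 3.965 servings → $6.54.
cheddar + banana with both tight: 1.978 servings and 2.845 servings → $2.11.
cheddar + tempeh with both tight: 0.4907 servings and 3.031 servings → $5.42.
banana + tempeh with both targets exact would need a negative amount; discard.
So the least-cost plan costs $2.11.

$2.11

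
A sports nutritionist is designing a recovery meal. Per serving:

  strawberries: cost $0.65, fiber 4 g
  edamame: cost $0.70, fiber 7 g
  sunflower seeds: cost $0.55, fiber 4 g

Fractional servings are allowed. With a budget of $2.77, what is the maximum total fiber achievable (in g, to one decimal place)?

Fiber per dollar: edamame 10, sunflower seeds 7.273, strawberries 6.154.
With no serving limits, spend the whole cost allowance on edamame: $2.77 / $0.70 × 7 g = 27.7 g.

27.7 g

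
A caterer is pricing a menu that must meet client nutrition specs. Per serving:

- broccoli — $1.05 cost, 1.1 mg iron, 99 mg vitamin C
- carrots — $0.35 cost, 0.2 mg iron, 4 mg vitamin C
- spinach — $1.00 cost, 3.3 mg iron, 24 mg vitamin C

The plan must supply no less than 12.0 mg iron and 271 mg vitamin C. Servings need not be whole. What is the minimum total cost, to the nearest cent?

Compare the cost at each extreme point of the feasible region.
broccoli only: max(12.0/1.1, 271/99) = 10.91 servings → $11.45.
carrots only: max(12.0/0.2, 271/4) = 67.75 servings → $23.71.
spinach only: max(12.0/3.3, 271/24) = 11.29 servings → $11.29.
broccoli + carrots with both tight: 0.4026 servings and 57.79 servings → $20.65.
broccoli + spinach with both tight: 2.019 servings and 2.963 servings → $5.08.
carrots + spinach: the both-tight solution has a negative serving — not a feasible corner.
So the least-cost plan costs $5.08.

$5.08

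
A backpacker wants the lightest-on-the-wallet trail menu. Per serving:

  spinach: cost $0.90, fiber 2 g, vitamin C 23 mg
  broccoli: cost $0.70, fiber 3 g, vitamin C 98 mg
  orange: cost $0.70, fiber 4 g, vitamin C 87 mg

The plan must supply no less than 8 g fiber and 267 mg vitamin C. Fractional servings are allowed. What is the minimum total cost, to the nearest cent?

$1.91

For a min-cost LP with two ≥-constraints, a basic feasible solution has at most two positive variables.
spinach only: max(8/2, 267/23) = 11.61 servings → $10.45.
broccoli only: max(8/3, 267/98) = 2.724 servings → $1.91.
orange only: max(8/4, 267/87) = 3.069 servings → $2.15.
spinach + broccoli: the both-tight solution has a negative serving — not a feasible corner.
spinach + orange: intersection lies outside the first quadrant.
broccoli + orange: the both-tight solution has a negative serving — not a feasible corner.
Cheapest feasible corner: $1.91.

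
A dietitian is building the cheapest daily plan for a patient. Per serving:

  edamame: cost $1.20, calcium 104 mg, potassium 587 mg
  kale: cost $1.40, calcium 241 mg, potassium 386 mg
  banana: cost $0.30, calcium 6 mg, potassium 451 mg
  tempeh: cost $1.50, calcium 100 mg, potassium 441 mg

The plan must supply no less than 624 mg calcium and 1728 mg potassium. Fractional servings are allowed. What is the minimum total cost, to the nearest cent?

$4.06

Two binding constraints pin down two serving amounts, so the optimal mix uses at most two foods. The candidates are each food alone (scaled to the tighter of calcium/potassium) and each pair with both constraints tight.
edamame only: max(624/104, 1728/587) = 6 servings → $7.20.
kale only: max(624/241, 1728/386) = 4.477 servings → $6.27.
banana only: max(624/6, 1728/451) = 104 servings → $31.20.
tempeh only: max(624/100, 1728/441) = 6.24 servings → $9.36.
edamame + kale with both tight: 1.733 servings and 1.841 servings → $4.66.
edamame + banana with both targets exact would need a negative amount; discard.
edamame + tempeh: the both-tight solution has a negative serving — not a feasible corner.
kale + banana with both tight: 2.548 servings and 1.651 servings → $4.06.
kale + tempeh with both tight: 1.513 servings and 2.594 servings → $6.01.
banana + tempeh with both targets exact would need a negative amount; discard.
The minimum over all feasible corners is $4.06.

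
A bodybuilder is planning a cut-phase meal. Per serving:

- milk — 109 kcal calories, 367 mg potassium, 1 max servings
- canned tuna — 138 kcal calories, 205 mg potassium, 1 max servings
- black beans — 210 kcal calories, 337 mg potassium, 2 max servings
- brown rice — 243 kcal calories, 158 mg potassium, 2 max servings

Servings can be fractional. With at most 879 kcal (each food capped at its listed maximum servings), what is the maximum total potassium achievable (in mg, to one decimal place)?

1383.8 mg

Potassium per kcal: milk 3.367, black beans 1.605, canned tuna 1.486, brown rice 0.6502.
Take 1 serving of milk: uses 109 kcal, +367.0 mg potassium (running total 367.0 mg).
Take 2 servings of black beans: uses 420 kcal, +674.0 mg potassium (running total 1041.0 mg).
Take 1 serving of canned tuna: uses 138 kcal, +205.0 mg potassium (running total 1246.0 mg).
Take 0.8724 servings of brown rice: uses 212 kcal, +137.8 mg potassium (running total 1383.8 mg).
Filling greedily by potassium-per-kcal is optimal for one linear limit, giving 1383.8 mg.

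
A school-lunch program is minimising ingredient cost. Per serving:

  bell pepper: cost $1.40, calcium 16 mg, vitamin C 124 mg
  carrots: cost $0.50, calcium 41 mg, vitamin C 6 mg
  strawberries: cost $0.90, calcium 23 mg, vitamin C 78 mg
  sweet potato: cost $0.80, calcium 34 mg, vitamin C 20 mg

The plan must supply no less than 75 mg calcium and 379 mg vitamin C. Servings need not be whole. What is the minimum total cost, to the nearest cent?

bell pepper only: max(75/16, 379/124) = 4.688 servings → $6.56.
carrots only: max(75/41, 379/6) = 63.17 servings → $31.58.
strawberries only: max(75/23, 379/78) = 4.859 servings → $4.37.
sweet potato only: max(75/34, 379/20) = 18.95 servings → $15.16.
bell pepper + carrots with both tight: 3.025 servings and 0.6488 servings → $4.56.
bell pepper + strawberries with both tight: 1.787 servings and 2.017 servings → $4.32.
bell pepper + sweet potato with both tight: 2.922 servings and 0.8306 servings → $4.76.
carrots + strawberries with both targets exact would need a negative amount; discard.
carrots + sweet potato: intersection lies outside the first quadrant.
strawberries + sweet potato: intersection lies outside the first quadrant.
So the least-cost plan costs $4.32.

$4.32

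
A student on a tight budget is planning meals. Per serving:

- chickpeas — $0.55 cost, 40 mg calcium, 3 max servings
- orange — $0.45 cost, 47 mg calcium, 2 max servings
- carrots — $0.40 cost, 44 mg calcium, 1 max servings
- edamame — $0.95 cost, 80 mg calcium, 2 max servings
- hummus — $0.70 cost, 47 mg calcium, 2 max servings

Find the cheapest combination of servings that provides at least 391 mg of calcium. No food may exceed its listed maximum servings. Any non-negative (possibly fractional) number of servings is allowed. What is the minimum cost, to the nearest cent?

$4.48

Cost per mg of calcium: carrots $0.0091, orange $0.0096, edamame $0.0119, chickpeas $0.0138, hummus $0.0149.
Take 1 serving of carrots: +44.0 mg calcium for $0.40 (total $0.40, still need 347.0 mg).
Take 2 servings of orange: +94.0 mg calcium for $0.90 (total $1.30, still need 253.0 mg).
Take 2 servings of edamame: +160.0 mg calcium for $1.90 (total $3.20, still need 93.0 mg).
Take 2.325 servings of chickpeas: +93.0 mg calcium for $1.28 (total $4.48, still need 0.0 mg).
Greedy by cheapest-per-mg is optimal for a single linear constraint, so the minimum cost is $4.48.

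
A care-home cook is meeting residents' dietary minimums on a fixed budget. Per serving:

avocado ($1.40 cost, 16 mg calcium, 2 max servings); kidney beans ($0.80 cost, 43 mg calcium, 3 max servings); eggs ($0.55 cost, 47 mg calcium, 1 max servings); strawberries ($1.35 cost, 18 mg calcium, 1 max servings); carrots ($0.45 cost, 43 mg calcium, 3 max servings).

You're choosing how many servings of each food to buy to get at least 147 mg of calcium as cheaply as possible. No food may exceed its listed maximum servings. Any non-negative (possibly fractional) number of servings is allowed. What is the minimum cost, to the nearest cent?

Cost per mg of calcium: carrots $0.0105, eggs $0.0117, kidney beans $0.0186, strawberries $0.0750, avocado $0.0875.
Take 3 servings of carrots: +129.0 mg calcium for $1.35 (total $1.35, still need 18.0 mg).
Take 0.383 servings of eggs: +18.0 mg calcium for $0.21 (total $1.56, still need 0.0 mg).
Greedy by cheapest-per-mg is optimal for a single linear constraint, so the minimum cost is $1.56.

$1.56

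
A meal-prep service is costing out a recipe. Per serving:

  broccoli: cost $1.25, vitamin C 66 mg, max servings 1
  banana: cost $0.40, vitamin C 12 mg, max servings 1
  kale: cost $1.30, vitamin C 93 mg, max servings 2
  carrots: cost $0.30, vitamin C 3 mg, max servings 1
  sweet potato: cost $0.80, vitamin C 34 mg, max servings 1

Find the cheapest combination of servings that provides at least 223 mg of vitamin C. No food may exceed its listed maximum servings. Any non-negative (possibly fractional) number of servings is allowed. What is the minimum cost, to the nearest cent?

Cost per mg of vitamin C: kale $0.0140, broccoli $0.0189, sweet potato $0.0235, banana $0.0333, carrots $0.1000.
Take 2 servings of kale: +186.0 mg vitamin C for $2.60 (total $2.60, still need 37.0 mg).
Take 0.5606 servings of broccoli: +37.0 mg vitamin C for $0.70 (total $3.30, still need 0.0 mg).
Greedy by cheapest-per-mg is optimal for a single linear constraint, so the minimum cost is $3.30.

$3.30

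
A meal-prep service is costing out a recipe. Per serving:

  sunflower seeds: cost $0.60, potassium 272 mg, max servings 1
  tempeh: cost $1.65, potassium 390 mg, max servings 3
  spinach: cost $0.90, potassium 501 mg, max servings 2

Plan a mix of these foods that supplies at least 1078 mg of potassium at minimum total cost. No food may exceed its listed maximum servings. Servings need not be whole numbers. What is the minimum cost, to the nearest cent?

$1.97

Cost per mg of potassium: spinach $0.0018, sunflower seeds $0.0022, tempeh $0.0042.
Take 2 servings of spinach: +1002.0 mg potassium for $1.80 (total $1.80, still need 76.0 mg).
Take 0.2794 servings of sunflower seeds: +76.0 mg potassium for $0.17 (total $1.97, still need 0.0 mg).
Filling from the cheapest source first is optimal under one linear minimum: $1.97.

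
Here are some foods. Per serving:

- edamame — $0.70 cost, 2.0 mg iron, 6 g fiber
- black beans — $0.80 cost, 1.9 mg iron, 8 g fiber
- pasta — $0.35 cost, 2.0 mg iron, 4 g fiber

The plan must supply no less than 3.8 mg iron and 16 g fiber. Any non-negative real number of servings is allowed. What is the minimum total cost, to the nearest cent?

edamame only: max(3.8/2.0, 16/6) = 2.667 servings → $1.87.
black beans only: max(3.8/1.9, 16/8) = 2 servings → $1.60.
pasta only: max(3.8/2.0, 16/4) = 4 servings → $1.40.
edamame + black beans with both tight: 0 servings and 2 servings → $1.60.
edamame + pasta: intersection lies outside the first quadrant.
black beans + pasta with both tight: 2 servings and 0 servings → $1.60.
So the least-cost plan costs $1.40.

$1.40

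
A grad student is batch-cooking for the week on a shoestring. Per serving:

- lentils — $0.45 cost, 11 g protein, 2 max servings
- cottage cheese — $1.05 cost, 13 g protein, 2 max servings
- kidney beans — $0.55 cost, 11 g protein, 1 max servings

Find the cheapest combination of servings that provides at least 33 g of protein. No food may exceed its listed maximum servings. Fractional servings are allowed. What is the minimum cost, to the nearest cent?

$1.45

Cost per g of protein: lentils $0.0409, kidney beans $0.0500, cottage cheese $0.0808.
Take 2 servings of lentils: +22.0 g protein for $0.90 (total $0.90, still need 11.0 g).
Take 1 serving of kidney beans: +11.0 g protein for $0.55 (total $1.45, still need 0.0 g).
Filling from the cheapest source first is optimal under one linear minimum: $1.45.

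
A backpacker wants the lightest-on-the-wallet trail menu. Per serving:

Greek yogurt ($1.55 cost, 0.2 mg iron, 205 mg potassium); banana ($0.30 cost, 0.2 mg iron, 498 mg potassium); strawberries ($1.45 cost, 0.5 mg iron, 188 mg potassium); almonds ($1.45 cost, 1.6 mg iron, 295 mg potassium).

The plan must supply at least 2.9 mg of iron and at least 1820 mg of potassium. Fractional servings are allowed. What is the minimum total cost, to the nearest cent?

$2.96

With two linear requirements the optimum uses one or two foods; enumerate the corners.
Greek yogurt only: max(2.9/0.2, 1820/205) = 14.5 servings → $22.48.
banana only: max(2.9/0.2, 1820/498) = 14.5 servings → $4.35.
strawberries only: max(2.9/0.5, 1820/188) = 9.681 servings → $14.04.
almonds only: max(2.9/1.6, 1820/295) = 6.169 servings → $8.95.
Greek yogurt + banana with both targets exact would need a negative amount; discard.
Greek yogurt + strawberries with both tight: 5.621 servings and 3.552 servings → $13.86.
Greek yogurt + almonds with both tight: 7.645 servings and 0.8569 servings → $13.09.
banana + strawberries with both tight: 1.726 servings and 5.11 servings → $7.93.
banana + almonds with both tight: 2.787 servings and 1.464 servings → $2.96.
strawberries + almonds: intersection lies outside the first quadrant.
The minimum over all feasible corners is $2.96.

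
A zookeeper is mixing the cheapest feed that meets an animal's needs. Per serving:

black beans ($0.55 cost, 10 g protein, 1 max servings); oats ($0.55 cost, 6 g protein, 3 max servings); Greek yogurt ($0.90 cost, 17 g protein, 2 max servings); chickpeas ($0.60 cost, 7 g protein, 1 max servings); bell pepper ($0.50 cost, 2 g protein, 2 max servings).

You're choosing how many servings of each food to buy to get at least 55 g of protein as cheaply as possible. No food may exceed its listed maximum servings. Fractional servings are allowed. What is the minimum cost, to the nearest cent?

Cost per g of protein: Greek yogurt $0.0529, black beans $0.0550, chickpeas $0.0857, oats $0.0917, bell pepper $0.2500.
Take 2 servings of Greek yogurt: +34.0 g protein for $1.80 (total $1.80, still need 21.0 g).
Take 1 serving of black beans: +10.0 g protein for $0.55 (total $2.35, still need 11.0 g).
Take 1 serving of chickpeas: +7.0 g protein for $0.60 (total $2.95, still need 4.0 g).
Take 0.6667 servings of oats: +4.0 g protein for $0.37 (total $3.32, still need 0.0 g).
Greedy by cheapest-per-g is optimal for a single linear constraint, so the minimum cost is $3.32.

$3.32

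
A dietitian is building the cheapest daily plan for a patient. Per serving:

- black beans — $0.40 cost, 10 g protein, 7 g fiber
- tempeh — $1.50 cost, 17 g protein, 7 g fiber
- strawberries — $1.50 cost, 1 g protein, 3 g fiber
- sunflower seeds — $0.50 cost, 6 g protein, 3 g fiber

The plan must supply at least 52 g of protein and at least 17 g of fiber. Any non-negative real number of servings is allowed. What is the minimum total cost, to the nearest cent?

$2.08

black beans only: max(52/10, 17/7) = 5.2 servings → $2.08.
tempeh only: max(52/17, 17/7) = 3.059 servings → $4.59.
strawberries only: max(52/1, 17/3) = 52 servings → $78.00.
sunflower seeds only: max(52/6, 17/3) = 8.667 servings → $4.33.
black beans + tempeh with both targets exact would need a negative amount; discard.
black beans + strawberries: intersection lies outside the first quadrant.
black beans + sunflower seeds: the both-tight solution has a negative serving — not a feasible corner.
tempeh + strawberries with both targets exact would need a negative amount; discard.
tempeh + sunflower seeds: intersection lies outside the first quadrant.
strawberries + sunflower seeds: intersection lies outside the first quadrant.
Cheapest feasible corner: $2.08.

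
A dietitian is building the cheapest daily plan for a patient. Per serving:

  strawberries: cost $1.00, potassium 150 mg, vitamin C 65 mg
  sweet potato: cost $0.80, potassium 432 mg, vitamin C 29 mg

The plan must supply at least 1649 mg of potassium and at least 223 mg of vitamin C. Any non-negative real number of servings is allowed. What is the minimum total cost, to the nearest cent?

Minimising a linear cost over {potassium ≥ 1649, vitamin C ≥ 223, servings ≥ 0} — the optimum is at a vertex, using one or two foods.
strawberries only: max(1649/150, 223/65) = 10.99 servings → $10.99.
sweet potato only: max(1649/432, 223/29) = 7.69 servings → $6.15.
strawberries + sweet potato with both tight: 2.044 servings and 3.107 servings → $4.53.
The minimum over all feasible corners is $4.53.

$4.53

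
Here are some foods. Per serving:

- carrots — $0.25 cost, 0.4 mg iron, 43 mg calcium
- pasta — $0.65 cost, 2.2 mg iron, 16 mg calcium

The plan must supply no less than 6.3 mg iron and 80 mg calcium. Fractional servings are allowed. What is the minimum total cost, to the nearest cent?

$1.97

This is a tiny linear program; its minimum lies at a vertex of the feasible set. List the vertices and price them.
carrots only: max(6.3/0.4, 80/43) = 15.75 servings → $3.94.
pasta only: max(6.3/2.2, 80/16) = 5 servings → $3.25.
carrots + pasta with both tight: 0.8526 servings and 2.709 servings → $1.97.
Cheapest feasible corner: $1.97.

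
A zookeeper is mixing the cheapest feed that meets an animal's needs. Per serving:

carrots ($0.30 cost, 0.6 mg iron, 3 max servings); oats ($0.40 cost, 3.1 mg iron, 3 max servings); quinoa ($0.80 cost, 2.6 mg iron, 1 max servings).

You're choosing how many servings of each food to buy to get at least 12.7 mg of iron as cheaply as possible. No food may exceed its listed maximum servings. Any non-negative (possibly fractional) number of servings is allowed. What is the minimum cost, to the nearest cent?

Cost per mg of iron: oats $0.1290, quinoa $0.3077, carrots $0.5000.
Take 3 servings of oats: +9.3 mg iron for $1.20 (total $1.20, still need 3.4 mg).
Take 1 serving of quinoa: +2.6 mg iron for $0.80 (total $2.00, still need 0.8 mg).
Take 1.333 servings of carrots: +0.8 mg iron for $0.40 (total $2.40, still need 0.0 mg).
Filling from the cheapest source first is optimal under one linear minimum: $2.40.

$2.40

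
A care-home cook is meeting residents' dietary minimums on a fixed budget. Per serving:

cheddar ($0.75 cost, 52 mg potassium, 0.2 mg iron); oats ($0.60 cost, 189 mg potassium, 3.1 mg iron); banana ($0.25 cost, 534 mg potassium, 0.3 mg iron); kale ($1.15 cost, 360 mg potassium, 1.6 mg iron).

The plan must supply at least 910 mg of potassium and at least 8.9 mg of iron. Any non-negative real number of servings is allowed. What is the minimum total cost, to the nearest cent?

$1.86

cheddar only: max(910/52, 8.9/0.2) = 44.5 servings → $33.38.
oats only: max(910/189, 8.9/3.1) = 4.815 servings → $2.89.
banana only: max(910/534, 8.9/0.3) = 29.67 servings → $7.42.
kale only: max(910/360, 8.9/1.6) = 5.562 servings → $6.40.
cheddar + oats with both tight: 9.229 servings and 2.276 servings → $8.29.
cheddar + banana: intersection lies outside the first quadrant.
cheddar + kale: intersection lies outside the first quadrant.
oats + banana with both tight: 2.802 servings and 0.7124 servings → $1.86.
oats + kale with both tight: 2.148 servings and 1.4 servings → $2.90.
banana + kale: the both-tight solution has a negative serving — not a feasible corner.
The minimum over all feasible corners is $1.86.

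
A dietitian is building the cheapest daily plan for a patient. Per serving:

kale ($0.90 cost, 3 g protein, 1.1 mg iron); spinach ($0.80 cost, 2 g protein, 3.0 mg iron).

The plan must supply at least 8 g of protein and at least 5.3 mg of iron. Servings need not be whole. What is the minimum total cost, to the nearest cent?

$2.61

Minimising a linear cost over {protein ≥ 8, iron ≥ 5.3, servings ≥ 0} — the optimum is at a vertex, using one or two foods.
kale only: max(8/3, 5.3/1.1) = 4.818 servings → $4.34.
spinach only: max(8/2, 5.3/3.0) = 4 servings → $3.20.
kale + spinach with both tight: 1.971 servings and 1.044 servings → $2.61.
Cheapest feasible corner: $2.61.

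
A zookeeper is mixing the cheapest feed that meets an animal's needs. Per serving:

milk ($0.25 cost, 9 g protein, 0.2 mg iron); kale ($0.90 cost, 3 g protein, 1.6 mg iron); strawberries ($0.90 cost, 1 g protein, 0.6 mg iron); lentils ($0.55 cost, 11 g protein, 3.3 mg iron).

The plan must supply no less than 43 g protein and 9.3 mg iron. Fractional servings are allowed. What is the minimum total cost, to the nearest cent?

$1.86

For a min-cost LP with two ≥-constraints, a basic feasible solution has at most two positive variables.
milk only: max(43/9, 9.3/0.2) = 46.5 servings → $11.62.
kale only: max(43/3, 9.3/1.6) = 14.33 servings → $12.90.
strawberries only: max(43/1, 9.3/0.6) = 43 servings → $38.70.
lentils only: max(43/11, 9.3/3.3) = 3.909 servings → $2.15.
milk + kale with both tight: 2.964 servings and 5.442 servings → $5.64.
milk + strawberries with both tight: 3.173 servings and 14.44 servings → $13.79.
milk + lentils with both tight: 1.44 servings and 2.731 servings → $1.86.
kale + strawberries: the both-tight solution has a negative serving — not a feasible corner.
kale + lentils: the both-tight solution has a negative serving — not a feasible corner.
strawberries + lentils: intersection lies outside the first quadrant.
So the least-cost plan costs $1.86.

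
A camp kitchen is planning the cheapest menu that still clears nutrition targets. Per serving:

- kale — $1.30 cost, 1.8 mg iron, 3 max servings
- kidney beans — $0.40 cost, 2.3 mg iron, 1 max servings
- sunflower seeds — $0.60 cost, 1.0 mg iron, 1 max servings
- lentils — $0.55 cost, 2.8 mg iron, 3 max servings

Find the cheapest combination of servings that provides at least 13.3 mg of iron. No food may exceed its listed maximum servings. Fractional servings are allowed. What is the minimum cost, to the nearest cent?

$3.81

Cost per mg of iron: kidney beans $0.1739, lentils $0.1964, sunflower seeds $0.6000, kale $0.7222.
Take 1 serving of kidney beans: +2.3 mg iron for $0.40 (total $0.40, still need 11.0 mg).
Take 3 servings of lentils: +8.4 mg iron for $1.65 (total $2.05, still need 2.6 mg).
Take 1 serving of sunflower seeds: +1.0 mg iron for $0.60 (total $2.65, still need 1.6 mg).
Take 0.8889 servings of kale: +1.6 mg iron for $1.16 (total $3.81, still need 0.0 mg).
Filling from the cheapest source first is optimal under one linear minimum: $3.81.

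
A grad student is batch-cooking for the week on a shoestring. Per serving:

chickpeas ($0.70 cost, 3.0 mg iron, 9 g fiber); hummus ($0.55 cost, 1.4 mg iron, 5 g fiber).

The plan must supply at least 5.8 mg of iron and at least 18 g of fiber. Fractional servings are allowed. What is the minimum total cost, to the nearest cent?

chickpeas only: max(5.8/3.0, 18/9) = 2 servings → $1.40.
hummus only: max(5.8/1.4, 18/5) = 4.143 servings → $2.28.
chickpeas + hummus with both tight: 1.583 servings and 0.75 servings → $1.52.
The minimum over all feasible corners is $1.40.

$1.40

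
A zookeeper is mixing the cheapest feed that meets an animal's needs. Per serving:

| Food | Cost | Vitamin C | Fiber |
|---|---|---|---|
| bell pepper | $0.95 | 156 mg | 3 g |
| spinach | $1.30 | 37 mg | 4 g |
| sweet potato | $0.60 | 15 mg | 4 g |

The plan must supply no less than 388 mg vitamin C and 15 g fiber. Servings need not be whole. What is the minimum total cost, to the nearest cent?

For a min-cost LP with two ≥-constraints, a basic feasible solution has at most two positive variables.
bell pepper only: max(388/156, 15/3) = 5 servings → $4.75.
spinach only: max(388/37, 15/4) = 10.49 servings → $13.63.
sweet potato only: max(388/15, 15/4) = 25.87 servings → $15.52.
bell pepper + spinach with both tight: 1.943 servings and 2.292 servings → $4.83.
bell pepper + sweet potato with both tight: 2.292 servings and 2.031 servings → $3.40.
spinach + sweet potato: intersection lies outside the first quadrant.
So the least-cost plan costs $3.40.

$3.40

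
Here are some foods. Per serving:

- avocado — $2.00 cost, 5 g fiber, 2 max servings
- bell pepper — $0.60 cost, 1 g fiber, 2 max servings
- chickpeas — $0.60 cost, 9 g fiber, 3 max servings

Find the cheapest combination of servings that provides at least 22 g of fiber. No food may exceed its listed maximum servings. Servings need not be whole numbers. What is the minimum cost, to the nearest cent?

$1.47

Cost per g of fiber: chickpeas $0.0667, avocado $0.4000, bell pepper $0.6000.
Take 2.444 servings of chickpeas: +22.0 g fiber for $1.47 (total $1.47, still need 0.0 g).
Greedy by cheapest-per-g is optimal for a single linear constraint, so the minimum cost is $1.47.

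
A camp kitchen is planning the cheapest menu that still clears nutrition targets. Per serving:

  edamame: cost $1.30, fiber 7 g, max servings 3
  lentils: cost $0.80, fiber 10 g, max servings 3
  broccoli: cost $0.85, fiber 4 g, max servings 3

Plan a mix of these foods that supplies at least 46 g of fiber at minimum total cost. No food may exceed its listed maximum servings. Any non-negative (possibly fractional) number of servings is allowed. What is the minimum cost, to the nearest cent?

Cost per g of fiber: lentils $0.0800, edamame $0.1857, broccoli $0.2125.
Take 3 servings of lentils: +30.0 g fiber for $2.40 (total $2.40, still need 16.0 g).
Take 2.286 servings of edamame: +16.0 g fiber for $2.97 (total $5.37, still need 0.0 g).
Filling from the cheapest source first is optimal under one linear minimum: $5.37.

$5.37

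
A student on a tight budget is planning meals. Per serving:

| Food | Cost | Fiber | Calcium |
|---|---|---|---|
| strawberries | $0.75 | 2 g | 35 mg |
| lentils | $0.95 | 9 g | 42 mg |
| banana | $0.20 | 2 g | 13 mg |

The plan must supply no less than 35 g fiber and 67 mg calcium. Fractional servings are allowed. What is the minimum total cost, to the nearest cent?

$3.50

At the optimum either one food covers both requirements or two foods hit both targets exactly; no other combination can be cheaper.
strawberries only: max(35/2, 67/35) = 17.5 servings → $13.12.
lentils only: max(35/9, 67/42) = 3.889 servings → $3.69.
banana only: max(35/2, 67/13) = 17.5 servings → $3.50.
strawberries + lentils: the both-tight solution has a negative serving — not a feasible corner.
strawberries + banana: intersection lies outside the first quadrant.
lentils + banana with both targets exact would need a negative amount; discard.
The minimum over all feasible corners is $3.50.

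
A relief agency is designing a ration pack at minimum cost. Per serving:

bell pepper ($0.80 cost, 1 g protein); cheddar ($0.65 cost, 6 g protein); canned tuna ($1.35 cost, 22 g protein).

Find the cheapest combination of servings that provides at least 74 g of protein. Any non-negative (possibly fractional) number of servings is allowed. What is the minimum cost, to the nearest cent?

Cost per g of protein: canned tuna $0.0614, cheddar $0.1083, bell pepper $0.8000.
With no serving limits, use only canned tuna: 74 g / 22 g = 3.364 servings × $1.35 = $4.54.

$4.54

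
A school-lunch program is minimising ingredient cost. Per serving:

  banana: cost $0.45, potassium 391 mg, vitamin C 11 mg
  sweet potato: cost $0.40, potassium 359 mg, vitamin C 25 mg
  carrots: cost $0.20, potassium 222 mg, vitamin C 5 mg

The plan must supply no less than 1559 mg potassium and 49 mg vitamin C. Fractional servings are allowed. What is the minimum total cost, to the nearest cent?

banana only: max(1559/391, 49/11) = 4.455 servings → $2.00.
sweet potato only: max(1559/359, 49/25) = 4.343 servings → $1.74.
carrots only: max(1559/222, 49/5) = 9.8 servings → $1.96.
banana + sweet potato with both tight: 3.67 servings and 0.345 servings → $1.79.
banana + carrots with both targets exact would need a negative amount; discard.
sweet potato + carrots with both tight: 0.821 servings and 5.695 servings → $1.47.
Cheapest feasible corner: $1.47.

$1.47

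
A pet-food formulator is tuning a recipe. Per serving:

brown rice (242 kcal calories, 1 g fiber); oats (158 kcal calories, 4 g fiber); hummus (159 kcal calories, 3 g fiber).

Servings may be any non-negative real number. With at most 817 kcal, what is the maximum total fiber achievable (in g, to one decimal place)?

20.7 g

Fiber per kcal: oats 0.02532, hummus 0.01887, brown rice 0.004132.
With no serving limits, spend the whole calories allowance on oats: 817 kcal / 158 kcal × 4 g = 20.7 g.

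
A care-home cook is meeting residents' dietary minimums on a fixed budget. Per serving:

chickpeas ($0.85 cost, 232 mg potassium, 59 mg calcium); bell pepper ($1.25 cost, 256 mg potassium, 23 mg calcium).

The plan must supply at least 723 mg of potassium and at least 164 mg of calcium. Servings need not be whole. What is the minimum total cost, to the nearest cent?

For a min-cost LP with two ≥-constraints, a basic feasible solution has at most two positive variables.
chickpeas only: max(723/232, 164/59) = 3.116 servings → $2.65.
bell pepper only: max(723/256, 164/23) = 7.13 servings → $8.91.
chickpeas + bell pepper with both tight: 2.596 servings and 0.4718 servings → $2.80.
The minimum over all feasible corners is $2.65.

$2.65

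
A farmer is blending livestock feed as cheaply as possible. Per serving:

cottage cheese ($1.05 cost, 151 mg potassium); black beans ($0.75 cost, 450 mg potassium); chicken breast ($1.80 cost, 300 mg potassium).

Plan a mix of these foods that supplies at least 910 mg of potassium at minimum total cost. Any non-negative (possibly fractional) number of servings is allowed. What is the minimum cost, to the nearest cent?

$1.52

Cost per mg of potassium: black beans $0.0017, chicken breast $0.0060, cottage cheese $0.0070.
With no serving limits, use only black beans: 910 mg / 450 mg = 2.022 servings × $0.75 = $1.52.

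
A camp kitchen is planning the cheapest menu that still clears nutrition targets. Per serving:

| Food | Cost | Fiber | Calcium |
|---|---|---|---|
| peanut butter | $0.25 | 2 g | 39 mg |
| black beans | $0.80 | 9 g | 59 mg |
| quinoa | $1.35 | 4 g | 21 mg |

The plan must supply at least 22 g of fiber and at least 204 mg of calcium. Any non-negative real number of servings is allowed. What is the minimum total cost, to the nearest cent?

This is a tiny linear program; its minimum lies at a vertex of the feasible set. List the vertices and price them.
peanut butter only: max(22/2, 204/39) = 11 servings → $2.75.
black beans only: max(22/9, 204/59) = 3.458 servings → $2.77.
quinoa only: max(22/4, 204/21) = 9.714 servings → $13.11.
peanut butter + black beans with both tight: 2.309 servings and 1.931 servings → $2.12.
peanut butter + quinoa with both tight: 3.105 servings and 3.947 servings → $6.11.
black beans + quinoa with both targets exact would need a negative amount; discard.
Cheapest feasible corner: $2.12.

$2.12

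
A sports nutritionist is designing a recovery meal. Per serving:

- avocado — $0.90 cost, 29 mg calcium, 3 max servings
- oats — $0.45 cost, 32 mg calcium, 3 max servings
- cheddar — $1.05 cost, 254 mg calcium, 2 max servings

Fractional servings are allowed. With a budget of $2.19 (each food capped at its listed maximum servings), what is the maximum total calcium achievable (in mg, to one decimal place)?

Calcium per dollar: cheddar 241.9, oats 71.11, avocado 32.22.
Take 2 servings of cheddar: spends $2.10, +508.0 mg calcium (running total 508.0 mg).
Take 0.2 servings of oats: spends $0.09, +6.4 mg calcium (running total 514.4 mg).
Filling greedily by calcium-per-dollar is optimal for one linear limit, giving 514.4 mg.

514.4 mg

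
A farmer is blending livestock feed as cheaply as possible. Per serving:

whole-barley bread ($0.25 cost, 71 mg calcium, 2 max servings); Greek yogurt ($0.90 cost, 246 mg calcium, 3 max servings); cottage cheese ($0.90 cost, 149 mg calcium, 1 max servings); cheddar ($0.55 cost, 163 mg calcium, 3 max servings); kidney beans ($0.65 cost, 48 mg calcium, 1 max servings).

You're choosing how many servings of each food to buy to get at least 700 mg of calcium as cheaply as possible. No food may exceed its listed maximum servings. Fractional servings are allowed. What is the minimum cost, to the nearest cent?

Cost per mg of calcium: cheddar $0.0034, whole-barley bread $0.0035, Greek yogurt $0.0037, cottage cheese $0.0060, kidney beans $0.0135.
Take 3 servings of cheddar: +489.0 mg calcium for $1.65 (total $1.65, still need 211.0 mg).
Take 2 servings of whole-barley bread: +142.0 mg calcium for $0.50 (total $2.15, still need 69.0 mg).
Take 0.2805 servings of Greek yogurt: +69.0 mg calcium for $0.25 (total $2.40, still need 0.0 mg).
Filling from the cheapest source first is optimal under one linear minimum: $2.40.

$2.40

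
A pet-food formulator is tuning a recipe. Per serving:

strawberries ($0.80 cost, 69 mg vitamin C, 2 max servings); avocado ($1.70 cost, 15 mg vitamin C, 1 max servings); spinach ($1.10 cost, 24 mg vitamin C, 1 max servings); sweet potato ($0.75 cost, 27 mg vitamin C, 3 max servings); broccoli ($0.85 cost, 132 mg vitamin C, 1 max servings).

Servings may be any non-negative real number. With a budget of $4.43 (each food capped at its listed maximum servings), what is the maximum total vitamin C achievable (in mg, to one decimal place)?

Vitamin C per dollar: broccoli 155.3, strawberries 86.25, sweet potato 36, spinach 21.82, avocado 8.824.
Take 1 serving of broccoli: spends $0.85, +132.0 mg vitamin C (running total 132.0 mg).
Take 2 servings of strawberries: spends $1.60, +138.0 mg vitamin C (running total 270.0 mg).
Take 2.64 servings of sweet potato: spends $1.98, +71.3 mg vitamin C (running total 341.3 mg).
Greedy by best ratio exhausts the cost allowance optimally: 341.3 mg.

341.3 mg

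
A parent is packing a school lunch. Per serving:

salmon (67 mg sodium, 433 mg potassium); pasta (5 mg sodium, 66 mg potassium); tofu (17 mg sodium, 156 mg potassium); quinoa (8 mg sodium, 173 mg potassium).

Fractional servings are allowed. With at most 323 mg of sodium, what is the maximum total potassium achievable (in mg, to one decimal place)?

Potassium per mg sodium: quinoa 21.62, pasta 13.2, tofu 9.176, salmon 6.463.
With no serving limits, spend the whole sodium allowance on quinoa: 323 mg / 8 mg × 173 mg = 6984.9 mg.

6984.9 mg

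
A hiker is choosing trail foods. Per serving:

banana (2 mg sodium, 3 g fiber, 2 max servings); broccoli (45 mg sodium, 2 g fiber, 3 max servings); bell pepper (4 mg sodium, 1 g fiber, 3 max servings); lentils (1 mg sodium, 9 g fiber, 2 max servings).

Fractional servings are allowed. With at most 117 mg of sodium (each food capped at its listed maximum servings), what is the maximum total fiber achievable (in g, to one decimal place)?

31.4 g

Fiber per mg sodium: lentils 9, banana 1.5, bell pepper 0.25, broccoli 0.04444.
Take 2 servings of lentils: uses 2 mg sodium, +18.0 g fiber (running total 18.0 g).
Take 2 servings of banana: uses 4 mg sodium, +6.0 g fiber (running total 24.0 g).
Take 3 servings of bell pepper: uses 12 mg sodium, +3.0 g fiber (running total 27.0 g).
Take 2.2 servings of broccoli: uses 99 mg sodium, +4.4 g fiber (running total 31.4 g).
Filling greedily by fiber-per-mg sodium is optimal for one linear limit, giving 31.4 g.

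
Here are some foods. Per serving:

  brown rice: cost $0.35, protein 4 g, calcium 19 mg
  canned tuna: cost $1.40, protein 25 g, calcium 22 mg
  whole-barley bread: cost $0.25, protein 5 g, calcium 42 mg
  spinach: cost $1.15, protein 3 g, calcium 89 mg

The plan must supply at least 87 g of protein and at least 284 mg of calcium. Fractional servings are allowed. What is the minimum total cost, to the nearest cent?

$4.35

With two linear requirements the optimum uses one or two foods; enumerate the corners.
brown rice only: max(87/4, 284/19) = 21.75 servings → $7.61.
canned tuna only: max(87/25, 284/22) = 12.91 servings → $18.07.
whole-barley bread only: max(87/5, 284/42) = 17.4 servings → $4.35.
spinach only: max(87/3, 284/89) = 29 servings → $33.35.
brown rice + canned tuna with both tight: 13.4 servings and 1.336 servings → $6.56.
brown rice + whole-barley bread with both targets exact would need a negative amount; discard.
brown rice + spinach with both targets exact would need a negative amount; discard.
canned tuna + whole-barley bread with both tight: 2.377 servings and 5.517 servings → $4.71.
canned tuna + spinach with both tight: 3.192 servings and 2.402 servings → $7.23.
whole-barley bread + spinach: the both-tight solution has a negative serving — not a feasible corner.
The minimum over all feasible corners is $4.35.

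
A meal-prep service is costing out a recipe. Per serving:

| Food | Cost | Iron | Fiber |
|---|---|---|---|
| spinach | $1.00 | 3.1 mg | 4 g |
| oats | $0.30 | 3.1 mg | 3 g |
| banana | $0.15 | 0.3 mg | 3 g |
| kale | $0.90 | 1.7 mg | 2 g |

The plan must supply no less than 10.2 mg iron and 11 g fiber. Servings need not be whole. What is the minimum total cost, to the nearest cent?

$1.04

Minimising a linear cost over {iron ≥ 10.2, fiber ≥ 11, servings ≥ 0} — the optimum is at a vertex, using one or two foods.
spinach only: max(10.2/3.1, 11/4) = 3.29 servings → $3.29.
oats only: max(10.2/3.1, 11/3) = 3.667 servings → $1.10.
banana only: max(10.2/0.3, 11/3) = 34 servings → $5.10.
kale only: max(10.2/1.7, 11/2) = 6 servings → $5.40.
spinach + oats with both tight: 1.129 servings and 2.161 servings → $1.78.
spinach + banana with both targets exact would need a negative amount; discard.
spinach + kale: intersection lies outside the first quadrant.
oats + banana with both tight: 3.25 servings and 0.4167 servings → $1.04.
oats + kale with both tight: 1.545 servings and 3.182 servings → $3.33.
banana + kale with both targets exact would need a negative amount; discard.
So the least-cost plan costs $1.04.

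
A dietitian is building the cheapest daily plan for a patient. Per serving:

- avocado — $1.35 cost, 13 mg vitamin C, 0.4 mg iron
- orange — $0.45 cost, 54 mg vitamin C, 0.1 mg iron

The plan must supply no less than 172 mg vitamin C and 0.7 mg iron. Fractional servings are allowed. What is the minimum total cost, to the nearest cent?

$2.69

The cheapest plan sits at a corner of the feasible region — with two constraints it uses at most two foods.
avocado only: max(172/13, 0.7/0.4) = 13.23 servings → $17.86.
orange only: max(172/54, 0.7/0.1) = 7 servings → $3.15.
avocado + orange with both tight: 1.015 servings and 2.941 servings → $2.69.
The minimum over all feasible corners is $2.69.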